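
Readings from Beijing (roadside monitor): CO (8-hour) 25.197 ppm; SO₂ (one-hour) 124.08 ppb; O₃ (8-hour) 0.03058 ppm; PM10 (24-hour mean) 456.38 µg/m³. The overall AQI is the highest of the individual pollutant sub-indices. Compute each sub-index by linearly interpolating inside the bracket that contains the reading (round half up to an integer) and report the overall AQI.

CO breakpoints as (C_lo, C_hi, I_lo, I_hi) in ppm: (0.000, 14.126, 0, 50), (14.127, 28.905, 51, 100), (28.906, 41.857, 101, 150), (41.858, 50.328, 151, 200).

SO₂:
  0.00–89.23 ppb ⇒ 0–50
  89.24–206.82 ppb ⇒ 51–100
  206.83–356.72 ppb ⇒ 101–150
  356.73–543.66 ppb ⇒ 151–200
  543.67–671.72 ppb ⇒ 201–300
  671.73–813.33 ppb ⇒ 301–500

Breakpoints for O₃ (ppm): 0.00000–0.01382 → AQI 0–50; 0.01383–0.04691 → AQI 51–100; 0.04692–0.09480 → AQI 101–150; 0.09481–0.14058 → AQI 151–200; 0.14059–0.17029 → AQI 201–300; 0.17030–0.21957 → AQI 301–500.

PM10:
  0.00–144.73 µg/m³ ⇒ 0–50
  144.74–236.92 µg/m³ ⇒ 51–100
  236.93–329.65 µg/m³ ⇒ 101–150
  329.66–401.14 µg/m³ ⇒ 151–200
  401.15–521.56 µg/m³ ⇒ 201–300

246

CO 25.197: bracket 14.127–28.905 → index 51–100; slope 49/14.778, offset 11.070.
AQI = 51 + 49/14.778·11.070 ≈ 87.71 ⇒ 88.
SO₂ 124.08: bracket 89.24–206.82 → index 51–100; slope 49/117.58, offset 34.84.
AQI = 51 + 49/117.58·34.84 ≈ 65.52 ⇒ 66.
O₃: 0.03058 lies in 0.01383–0.04691, so I_lo=51, I_hi=100, C_lo=0.01383, C_hi=0.04691.
(100−51)/(0.04691−0.01383) × (0.03058−0.01383) + 51 = 49/0.03308 × 0.01675 + 51 ≈ 75.81 → 76.
PM10: 456.38 lies in 401.15–521.56, so I_lo=201, I_hi=300, C_lo=401.15, C_hi=521.56.
(300−201)/(521.56−401.15) × (456.38−401.15) + 201 = 99/120.41 × 55.23 + 201 ≈ 246.41 → 246.
Sub-indices: CO→88, SO₂→66, O₃→76, PM10→246. Overall AQI = max = 246; dominant pollutant is PM10.
AQI 246: Very Unhealthy.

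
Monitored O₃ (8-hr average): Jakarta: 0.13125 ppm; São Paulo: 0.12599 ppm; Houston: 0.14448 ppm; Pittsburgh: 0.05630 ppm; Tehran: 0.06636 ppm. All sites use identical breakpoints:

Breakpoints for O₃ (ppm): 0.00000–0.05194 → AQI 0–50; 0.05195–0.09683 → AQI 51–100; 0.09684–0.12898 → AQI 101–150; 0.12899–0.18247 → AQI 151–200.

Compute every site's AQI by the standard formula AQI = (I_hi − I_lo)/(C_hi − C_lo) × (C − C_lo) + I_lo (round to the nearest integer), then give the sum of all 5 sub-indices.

Jakarta: row 0.12899–0.18247 (AQI 151–200). (200−151)·(0.13125−0.12899)/(0.18247−0.12899) + 151 = 49·0.00226/0.05348 + 151 ≈ 153.07 → 153.
São Paulo: 0.12599 lies in 0.09684–0.12898, so I_lo=101, I_hi=150, C_lo=0.09684, C_hi=0.12898.
(150−101)/(0.12898−0.09684) × (0.12599−0.09684) + 101 = 49/0.03214 × 0.02915 + 101 ≈ 145.44 → 145.
Houston 0.14448: bracket 0.12899–0.18247 → index 151–200; slope 49/0.05348, offset 0.01549.
AQI = 151 + 49/0.05348·0.01549 ≈ 165.19 ⇒ 165.
Pittsburgh: row 0.05195–0.09683 (AQI 51–100). (100−51)·(0.05630−0.05195)/(0.09683−0.05195) + 51 = 49·0.00435/0.04488 + 51 ≈ 55.75 → 56.
Tehran: 0.06636 lies in 0.05195–0.09683, so I_lo=51, I_hi=100, C_lo=0.05195, C_hi=0.09683.
(100−51)/(0.09683−0.05195) × (0.06636−0.05195) + 51 = 49/0.04488 × 0.01441 + 51 ≈ 66.73 → 67.
AQIs: Jakarta=153, São Paulo=145, Houston=165, Pittsburgh=56, Tehran=67. Sum = 153 + 145 + 165 + 56 + 67 = 586.

586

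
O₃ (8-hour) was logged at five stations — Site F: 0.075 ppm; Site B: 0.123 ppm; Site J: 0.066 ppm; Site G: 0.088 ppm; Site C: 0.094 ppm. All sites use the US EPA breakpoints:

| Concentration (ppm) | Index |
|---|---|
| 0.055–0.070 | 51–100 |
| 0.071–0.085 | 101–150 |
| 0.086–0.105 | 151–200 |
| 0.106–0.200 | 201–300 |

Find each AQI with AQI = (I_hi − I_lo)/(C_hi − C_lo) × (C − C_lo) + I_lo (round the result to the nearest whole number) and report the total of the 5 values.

Site F: 0.075 lies in 0.071–0.085, so I_lo=101, I_hi=150, C_lo=0.071, C_hi=0.085.
(150−101)/(0.085−0.071) × (0.075−0.071) + 101 = 49/0.014 × 0.004 + 101 ≈ 115.00 → 115.
Site B: 0.123 ∈ [0.106, 0.200] ↔ index [201, 300].
201 + (0.123−0.106)·(300−201)/(0.200−0.106) = 201 + 0.017·99/0.094 ≈ 218.90, so AQI = 219.
Site J: 0.066 ∈ [0.055, 0.070] ↔ index [51, 100].
51 + (0.066−0.055)·(100−51)/(0.070−0.055) = 51 + 0.011·49/0.015 ≈ 86.93, so AQI = 87.
Site G: row 0.086–0.105 (AQI 151–200). (200−151)·(0.088−0.086)/(0.105−0.086) + 151 = 49·0.002/0.019 + 151 ≈ 156.16 → 156.
Site C: row 0.086–0.105 (AQI 151–200). (200−151)·(0.094−0.086)/(0.105−0.086) + 151 = 49·0.008/0.019 + 151 ≈ 171.63 → 172.
AQIs: Site F=115, Site B=219, Site J=87, Site G=156, Site C=172. Sum = 115 + 219 + 87 + 156 + 172 = 749.

749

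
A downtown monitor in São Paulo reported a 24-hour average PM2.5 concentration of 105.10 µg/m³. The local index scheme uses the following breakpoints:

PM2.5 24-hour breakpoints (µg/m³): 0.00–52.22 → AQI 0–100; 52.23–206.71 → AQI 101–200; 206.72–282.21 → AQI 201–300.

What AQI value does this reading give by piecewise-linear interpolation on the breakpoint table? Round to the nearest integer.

135

PM2.5 105.10: bracket 52.23–206.71 → index 101–200; slope 99/154.48, offset 52.87.
AQI = 101 + 99/154.48·52.87 ≈ 134.88 ⇒ 135.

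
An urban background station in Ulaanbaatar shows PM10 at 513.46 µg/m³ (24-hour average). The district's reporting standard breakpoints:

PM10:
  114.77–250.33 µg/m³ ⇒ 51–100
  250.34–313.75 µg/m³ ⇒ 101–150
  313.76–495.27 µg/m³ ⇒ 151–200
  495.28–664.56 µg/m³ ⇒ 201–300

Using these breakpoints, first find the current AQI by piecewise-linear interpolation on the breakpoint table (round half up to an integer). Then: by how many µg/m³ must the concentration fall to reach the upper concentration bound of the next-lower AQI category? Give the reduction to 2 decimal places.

PM10: 513.46 lies in 495.28–664.56, so I_lo=201, I_hi=300, C_lo=495.28, C_hi=664.56.
(300−201)/(664.56−495.28) × (513.46−495.28) + 201 = 99/169.28 × 18.18 + 201 ≈ 211.63 → 212.
Current AQI 212 is in the Very Unhealthy range (201–300). The next-lower category tops out at AQI 200, whose upper concentration bound is 495.27 µg/m³.
Reduction needed = 513.46 − 495.27 = 18.19 µg/m³.

18.19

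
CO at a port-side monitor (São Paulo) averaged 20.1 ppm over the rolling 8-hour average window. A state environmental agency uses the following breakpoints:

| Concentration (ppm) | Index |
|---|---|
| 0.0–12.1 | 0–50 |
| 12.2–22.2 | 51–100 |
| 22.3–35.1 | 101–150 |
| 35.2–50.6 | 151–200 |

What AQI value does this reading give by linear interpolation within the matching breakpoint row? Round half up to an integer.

CO: 20.1 lies in 12.2–22.2, so I_lo=51, I_hi=100, C_lo=12.2, C_hi=22.2.
(100−51)/(22.2−12.2) × (20.1−12.2) + 51 = 49/10.0 × 7.9 + 51 ≈ 89.71 → 90.
AQI 90 falls in the Moderate category.

90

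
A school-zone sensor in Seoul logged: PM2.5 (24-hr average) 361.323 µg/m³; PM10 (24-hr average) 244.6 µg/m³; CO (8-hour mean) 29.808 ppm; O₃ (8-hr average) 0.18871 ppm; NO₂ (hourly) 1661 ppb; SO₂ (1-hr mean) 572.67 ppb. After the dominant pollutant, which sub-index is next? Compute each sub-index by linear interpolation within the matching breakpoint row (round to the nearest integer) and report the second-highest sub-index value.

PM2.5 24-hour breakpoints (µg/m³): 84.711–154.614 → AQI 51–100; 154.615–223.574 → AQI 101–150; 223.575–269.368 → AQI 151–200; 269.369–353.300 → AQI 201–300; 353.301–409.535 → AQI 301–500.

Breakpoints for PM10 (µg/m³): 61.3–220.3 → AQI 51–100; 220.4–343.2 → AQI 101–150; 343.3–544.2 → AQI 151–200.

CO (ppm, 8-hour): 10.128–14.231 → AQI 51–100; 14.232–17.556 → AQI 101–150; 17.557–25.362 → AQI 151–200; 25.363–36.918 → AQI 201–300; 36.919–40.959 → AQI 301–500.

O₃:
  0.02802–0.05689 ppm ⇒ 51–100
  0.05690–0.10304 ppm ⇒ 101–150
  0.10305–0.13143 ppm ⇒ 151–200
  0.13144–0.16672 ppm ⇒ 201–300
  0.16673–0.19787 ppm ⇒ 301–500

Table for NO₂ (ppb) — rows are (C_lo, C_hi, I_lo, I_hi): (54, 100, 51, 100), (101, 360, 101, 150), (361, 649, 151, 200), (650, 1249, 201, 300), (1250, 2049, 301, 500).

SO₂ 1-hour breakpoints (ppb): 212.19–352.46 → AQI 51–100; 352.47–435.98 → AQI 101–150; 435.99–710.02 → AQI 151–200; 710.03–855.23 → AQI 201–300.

PM2.5: 361.323 lies in 353.301–409.535, so I_lo=301, I_hi=500, C_lo=353.301, C_hi=409.535.
(500−301)/(409.535−353.301) × (361.323−353.301) + 301 = 199/56.234 × 8.022 + 301 ≈ 329.39 → 329.
PM10 244.6: bracket 220.4–343.2 → index 101–150; slope 49/122.8, offset 24.2.
AQI = 101 + 49/122.8·24.2 ≈ 110.66 ⇒ 111.
CO: 29.808 lies in 25.363–36.918, so I_lo=201, I_hi=300, C_lo=25.363, C_hi=36.918.
(300−201)/(36.918−25.363) × (29.808−25.363) + 201 = 99/11.555 × 4.445 + 201 ≈ 239.08 → 239.
O₃ 0.18871: bracket 0.16673–0.19787 → index 301–500; slope 199/0.03114, offset 0.02198.
AQI = 301 + 199/0.03114·0.02198 ≈ 441.46 ⇒ 441.
NO₂: row 1250–2049 (AQI 301–500). (500−301)·(1661−1250)/(2049−1250) + 301 = 199·411/799 + 301 ≈ 403.36 → 403.
SO₂: row 435.99–710.02 (AQI 151–200). (200−151)·(572.67−435.99)/(710.02−435.99) + 151 = 49·136.68/274.03 + 151 ≈ 175.44 → 175.
Sub-indices: PM2.5→329, PM10→111, CO→239, O₃→441, NO₂→403, SO₂→175. Ranked high→low: 441, 403, 329, 239, 175, 111. Second-highest sub-index = 403.

403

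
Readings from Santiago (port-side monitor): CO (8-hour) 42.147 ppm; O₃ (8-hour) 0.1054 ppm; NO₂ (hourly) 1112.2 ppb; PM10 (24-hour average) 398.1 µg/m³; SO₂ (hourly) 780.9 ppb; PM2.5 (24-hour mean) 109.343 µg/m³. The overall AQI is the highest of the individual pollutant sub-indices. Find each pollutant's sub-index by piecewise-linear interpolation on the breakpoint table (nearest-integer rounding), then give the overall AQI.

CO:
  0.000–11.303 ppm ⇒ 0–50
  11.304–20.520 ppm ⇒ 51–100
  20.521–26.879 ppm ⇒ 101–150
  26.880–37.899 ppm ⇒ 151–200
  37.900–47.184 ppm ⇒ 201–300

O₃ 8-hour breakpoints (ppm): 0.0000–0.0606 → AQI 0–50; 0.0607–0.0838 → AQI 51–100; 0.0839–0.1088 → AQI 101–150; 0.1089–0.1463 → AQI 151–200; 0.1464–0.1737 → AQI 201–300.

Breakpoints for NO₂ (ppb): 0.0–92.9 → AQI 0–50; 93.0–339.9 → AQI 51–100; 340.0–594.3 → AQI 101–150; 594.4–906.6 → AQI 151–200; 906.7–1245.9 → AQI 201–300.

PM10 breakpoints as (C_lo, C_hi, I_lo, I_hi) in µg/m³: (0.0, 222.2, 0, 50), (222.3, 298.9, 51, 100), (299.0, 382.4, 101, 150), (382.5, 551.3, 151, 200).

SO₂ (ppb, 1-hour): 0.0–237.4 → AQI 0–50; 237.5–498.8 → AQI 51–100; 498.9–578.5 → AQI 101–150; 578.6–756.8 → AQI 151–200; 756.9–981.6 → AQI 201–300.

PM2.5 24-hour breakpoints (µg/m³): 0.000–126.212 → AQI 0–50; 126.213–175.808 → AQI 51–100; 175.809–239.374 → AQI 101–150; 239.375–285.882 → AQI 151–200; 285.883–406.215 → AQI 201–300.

261

CO 42.147: bracket 37.900–47.184 → index 201–300; slope 99/9.284, offset 4.247.
AQI = 201 + 99/9.284·4.247 ≈ 246.29 ⇒ 246.
O₃: 0.1054 lies in 0.0839–0.1088, so I_lo=101, I_hi=150, C_lo=0.0839, C_hi=0.1088.
(150−101)/(0.1088−0.0839) × (0.1054−0.0839) + 101 = 49/0.0249 × 0.0215 + 101 ≈ 143.31 → 143.
NO₂: 1112.2 lies in 906.7–1245.9, so I_lo=201, I_hi=300, C_lo=906.7, C_hi=1245.9.
(300−201)/(1245.9−906.7) × (1112.2−906.7) + 201 = 99/339.2 × 205.5 + 201 ≈ 260.98 → 261.
PM10: row 382.5–551.3 (AQI 151–200). (200−151)·(398.1−382.5)/(551.3−382.5) + 151 = 49·15.6/168.8 + 151 ≈ 155.53 → 156.
SO₂: 780.9 lies in 756.9–981.6, so I_lo=201, I_hi=300, C_lo=756.9, C_hi=981.6.
(300−201)/(981.6−756.9) × (780.9−756.9) + 201 = 99/224.7 × 24.0 + 201 ≈ 211.57 → 212.
PM2.5 109.343: bracket 0.000–126.212 → index 0–50; slope 50/126.212, offset 109.343.
AQI = 0 + 50/126.212·109.343 ≈ 43.32 ⇒ 43.
Sub-indices: CO→246, O₃→143, NO₂→261, PM10→156, SO₂→212, PM2.5→43. Overall AQI = max = 261; dominant pollutant is NO₂.
AQI 261: Very Unhealthy.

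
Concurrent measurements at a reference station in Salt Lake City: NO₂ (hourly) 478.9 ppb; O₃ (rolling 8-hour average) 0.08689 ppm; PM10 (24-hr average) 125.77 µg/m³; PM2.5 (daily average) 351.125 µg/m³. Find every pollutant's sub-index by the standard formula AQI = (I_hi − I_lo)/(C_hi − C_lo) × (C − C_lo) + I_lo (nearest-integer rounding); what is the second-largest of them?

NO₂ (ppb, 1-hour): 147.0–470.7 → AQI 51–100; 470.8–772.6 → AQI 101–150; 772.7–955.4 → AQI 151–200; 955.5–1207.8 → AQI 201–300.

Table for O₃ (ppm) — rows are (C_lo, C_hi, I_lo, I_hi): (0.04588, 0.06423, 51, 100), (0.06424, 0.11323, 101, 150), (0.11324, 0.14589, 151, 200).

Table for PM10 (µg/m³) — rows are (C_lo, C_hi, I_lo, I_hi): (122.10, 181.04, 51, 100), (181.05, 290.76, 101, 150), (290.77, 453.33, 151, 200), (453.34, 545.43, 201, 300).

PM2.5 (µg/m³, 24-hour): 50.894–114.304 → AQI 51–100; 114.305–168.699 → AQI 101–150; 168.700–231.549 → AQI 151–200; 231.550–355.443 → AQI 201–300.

NO₂: 478.9 lies in 470.8–772.6, so I_lo=101, I_hi=150, C_lo=470.8, C_hi=772.6.
(150−101)/(772.6−470.8) × (478.9−470.8) + 101 = 49/301.8 × 8.1 + 101 ≈ 102.32 → 102.
O₃: 0.08689 lies in 0.06424–0.11323, so I_lo=101, I_hi=150, C_lo=0.06424, C_hi=0.11323.
(150−101)/(0.11323−0.06424) × (0.08689−0.06424) + 101 = 49/0.04899 × 0.02265 + 101 ≈ 123.65 → 124.
PM10: 125.77 ∈ [122.10, 181.04] ↔ index [51, 100].
51 + (125.77−122.10)·(100−51)/(181.04−122.10) = 51 + 3.67·49/58.94 ≈ 54.05, so AQI = 54.
PM2.5: 351.125 lies in 231.550–355.443, so I_lo=201, I_hi=300, C_lo=231.550, C_hi=355.443.
(300−201)/(355.443−231.550) × (351.125−231.550) + 201 = 99/123.893 × 119.575 + 201 ≈ 296.55 → 297.
Sub-indices: NO₂→102, O₃→124, PM10→54, PM2.5→297. Ranked high→low: 297, 124, 102, 54. Second-highest sub-index = 124.

124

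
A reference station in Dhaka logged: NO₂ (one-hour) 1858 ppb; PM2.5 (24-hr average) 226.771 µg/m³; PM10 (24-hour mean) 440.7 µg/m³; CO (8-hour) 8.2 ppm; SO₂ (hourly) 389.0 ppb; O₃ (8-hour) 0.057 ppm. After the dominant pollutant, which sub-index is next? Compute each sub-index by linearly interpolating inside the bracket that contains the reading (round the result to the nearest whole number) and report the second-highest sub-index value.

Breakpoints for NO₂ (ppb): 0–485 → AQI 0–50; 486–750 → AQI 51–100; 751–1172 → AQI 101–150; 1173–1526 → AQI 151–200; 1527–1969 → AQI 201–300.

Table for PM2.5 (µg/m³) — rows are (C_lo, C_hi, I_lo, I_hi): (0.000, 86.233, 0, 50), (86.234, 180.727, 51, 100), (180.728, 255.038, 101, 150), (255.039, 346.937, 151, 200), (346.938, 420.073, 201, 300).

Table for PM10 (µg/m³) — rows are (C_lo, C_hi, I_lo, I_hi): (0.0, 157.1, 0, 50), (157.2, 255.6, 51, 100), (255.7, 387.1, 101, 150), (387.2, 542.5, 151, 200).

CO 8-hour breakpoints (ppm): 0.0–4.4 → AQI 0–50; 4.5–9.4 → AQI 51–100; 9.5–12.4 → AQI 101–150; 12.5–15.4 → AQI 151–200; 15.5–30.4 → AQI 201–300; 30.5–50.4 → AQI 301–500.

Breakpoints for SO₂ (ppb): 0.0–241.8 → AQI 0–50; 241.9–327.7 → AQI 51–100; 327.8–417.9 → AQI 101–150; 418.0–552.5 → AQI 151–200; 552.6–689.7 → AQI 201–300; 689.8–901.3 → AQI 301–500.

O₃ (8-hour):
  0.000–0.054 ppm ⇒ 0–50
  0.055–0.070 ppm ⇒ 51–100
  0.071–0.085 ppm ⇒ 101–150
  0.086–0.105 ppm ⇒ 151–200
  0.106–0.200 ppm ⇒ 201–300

168

NO₂ 1858: bracket 1527–1969 → index 201–300; slope 99/442, offset 331.
AQI = 201 + 99/442·331 ≈ 275.14 ⇒ 275.
PM2.5 226.771: bracket 180.728–255.038 → index 101–150; slope 49/74.310, offset 46.043.
AQI = 101 + 49/74.310·46.043 ≈ 131.36 ⇒ 131.
PM10 440.7: bracket 387.2–542.5 → index 151–200; slope 49/155.3, offset 53.5.
AQI = 151 + 49/155.3·53.5 ≈ 167.88 ⇒ 168.
CO: row 4.5–9.4 (AQI 51–100). (100−51)·(8.2−4.5)/(9.4−4.5) + 51 = 49·3.7/4.9 + 51 ≈ 88.00 → 88.
SO₂: 389.0 ∈ [327.8, 417.9] ↔ index [101, 150].
101 + (389.0−327.8)·(150−101)/(417.9−327.8) = 101 + 61.2·49/90.1 ≈ 134.28, so AQI = 134.
O₃: 0.057 ∈ [0.055, 0.070] ↔ index [51, 100].
51 + (0.057−0.055)·(100−51)/(0.070−0.055) = 51 + 0.002·49/0.015 ≈ 57.53, so AQI = 58.
Sub-indices: NO₂→275, PM2.5→131, PM10→168, CO→88, SO₂→134, O₃→58. Ranked high→low: 275, 168, 134, 131, 88, 58. Second-highest sub-index = 168.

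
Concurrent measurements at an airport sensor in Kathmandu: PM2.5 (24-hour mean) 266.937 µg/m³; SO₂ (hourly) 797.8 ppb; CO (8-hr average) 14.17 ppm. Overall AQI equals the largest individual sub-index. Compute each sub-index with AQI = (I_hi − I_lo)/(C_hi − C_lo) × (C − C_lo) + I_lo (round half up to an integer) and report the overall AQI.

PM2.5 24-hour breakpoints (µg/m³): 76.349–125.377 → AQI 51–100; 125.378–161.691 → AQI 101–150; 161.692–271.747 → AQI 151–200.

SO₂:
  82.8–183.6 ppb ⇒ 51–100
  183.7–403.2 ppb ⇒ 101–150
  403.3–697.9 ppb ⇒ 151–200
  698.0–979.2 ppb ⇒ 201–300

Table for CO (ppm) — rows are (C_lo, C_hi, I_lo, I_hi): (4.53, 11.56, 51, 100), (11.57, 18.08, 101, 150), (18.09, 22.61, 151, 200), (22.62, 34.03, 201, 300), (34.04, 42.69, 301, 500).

236

PM2.5 266.937: bracket 161.692–271.747 → index 151–200; slope 49/110.055, offset 105.245.
AQI = 151 + 49/110.055·105.245 ≈ 197.86 ⇒ 198.
SO₂: 797.8 lies in 698.0–979.2, so I_lo=201, I_hi=300, C_lo=698.0, C_hi=979.2.
(300−201)/(979.2−698.0) × (797.8−698.0) + 201 = 99/281.2 × 99.8 + 201 ≈ 236.14 → 236.
CO: 14.17 lies in 11.57–18.08, so I_lo=101, I_hi=150, C_lo=11.57, C_hi=18.08.
(150−101)/(18.08−11.57) × (14.17−11.57) + 101 = 49/6.51 × 2.60 + 101 ≈ 120.57 → 121.
Sub-indices: PM2.5→198, SO₂→236, CO→121. Overall AQI = max = 236; dominant pollutant is SO₂.
AQI 236: Very Unhealthy.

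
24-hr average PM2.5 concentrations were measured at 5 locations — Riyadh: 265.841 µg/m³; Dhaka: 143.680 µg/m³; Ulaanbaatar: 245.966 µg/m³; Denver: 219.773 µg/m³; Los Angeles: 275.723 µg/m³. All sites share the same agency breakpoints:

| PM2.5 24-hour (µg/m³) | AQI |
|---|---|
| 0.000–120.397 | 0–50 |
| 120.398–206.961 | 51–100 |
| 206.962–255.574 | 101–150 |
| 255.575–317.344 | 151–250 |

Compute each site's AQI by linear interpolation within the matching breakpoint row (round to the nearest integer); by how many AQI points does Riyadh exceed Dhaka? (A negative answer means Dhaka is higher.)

Riyadh: 265.841 lies in 255.575–317.344, so I_lo=151, I_hi=250, C_lo=255.575, C_hi=317.344.
(250−151)/(317.344−255.575) × (265.841−255.575) + 151 = 99/61.769 × 10.266 + 151 ≈ 167.45 → 167.
Dhaka: row 120.398–206.961 (AQI 51–100). (100−51)·(143.680−120.398)/(206.961−120.398) + 51 = 49·23.282/86.563 + 51 ≈ 64.18 → 64.
Ulaanbaatar 245.966: bracket 206.962–255.574 → index 101–150; slope 49/48.612, offset 39.004.
AQI = 101 + 49/48.612·39.004 ≈ 140.32 ⇒ 140.
Denver 219.773: bracket 206.962–255.574 → index 101–150; slope 49/48.612, offset 12.811.
AQI = 101 + 49/48.612·12.811 ≈ 113.91 ⇒ 114.
Los Angeles 275.723: bracket 255.575–317.344 → index 151–250; slope 99/61.769, offset 20.148.
AQI = 151 + 99/61.769·20.148 ≈ 183.29 ⇒ 183.
AQIs: Riyadh=167, Dhaka=64, Ulaanbaatar=140, Denver=114, Los Angeles=183. Riyadh (167) − Dhaka (64) = 103.

103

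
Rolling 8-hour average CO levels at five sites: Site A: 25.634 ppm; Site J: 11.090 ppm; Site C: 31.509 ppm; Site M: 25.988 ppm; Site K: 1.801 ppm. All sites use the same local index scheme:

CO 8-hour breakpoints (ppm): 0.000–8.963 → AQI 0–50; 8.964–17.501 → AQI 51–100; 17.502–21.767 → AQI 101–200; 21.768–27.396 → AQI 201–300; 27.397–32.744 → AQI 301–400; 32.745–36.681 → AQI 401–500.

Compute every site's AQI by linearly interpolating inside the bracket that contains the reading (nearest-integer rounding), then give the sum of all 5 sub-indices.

Site A: 25.634 ∈ [21.768, 27.396] ↔ index [201, 300].
201 + (25.634−21.768)·(300−201)/(27.396−21.768) = 201 + 3.866·99/5.628 ≈ 269.01, so AQI = 269.
Site J: row 8.964–17.501 (AQI 51–100). (100−51)·(11.090−8.964)/(17.501−8.964) + 51 = 49·2.126/8.537 + 51 ≈ 63.20 → 63.
Site C 31.509: bracket 27.397–32.744 → index 301–400; slope 99/5.347, offset 4.112.
AQI = 301 + 99/5.347·4.112 ≈ 377.13 ⇒ 377.
Site M: 25.988 lies in 21.768–27.396, so I_lo=201, I_hi=300, C_lo=21.768, C_hi=27.396.
(300−201)/(27.396−21.768) × (25.988−21.768) + 201 = 99/5.628 × 4.220 + 201 ≈ 275.23 → 275.
Site K 1.801: bracket 0.000–8.963 → index 0–50; slope 50/8.963, offset 1.801.
AQI = 0 + 50/8.963·1.801 ≈ 10.05 ⇒ 10.
AQIs: Site A=269, Site J=63, Site C=377, Site M=275, Site K=10. Sum = 269 + 63 + 377 + 275 + 10 = 994.

994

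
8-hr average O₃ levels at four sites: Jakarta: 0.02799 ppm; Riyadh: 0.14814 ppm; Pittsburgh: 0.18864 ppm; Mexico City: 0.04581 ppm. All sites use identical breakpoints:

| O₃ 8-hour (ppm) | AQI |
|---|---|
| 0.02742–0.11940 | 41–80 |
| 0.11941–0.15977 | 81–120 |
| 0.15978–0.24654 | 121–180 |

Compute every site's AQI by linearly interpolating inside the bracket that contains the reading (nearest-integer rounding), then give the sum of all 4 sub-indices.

Jakarta: 0.02799 lies in 0.02742–0.11940, so I_lo=41, I_hi=80, C_lo=0.02742, C_hi=0.11940.
(80−41)/(0.11940−0.02742) × (0.02799−0.02742) + 41 = 39/0.09198 × 0.00057 + 41 ≈ 41.24 → 41.
Riyadh: 0.14814 lies in 0.11941–0.15977, so I_lo=81, I_hi=120, C_lo=0.11941, C_hi=0.15977.
(120−81)/(0.15977−0.11941) × (0.14814−0.11941) + 81 = 39/0.04036 × 0.02873 + 81 ≈ 108.76 → 109.
Pittsburgh: row 0.15978–0.24654 (AQI 121–180). (180−121)·(0.18864−0.15978)/(0.24654−0.15978) + 121 = 59·0.02886/0.08676 + 121 ≈ 140.63 → 141.
Mexico City: 0.04581 lies in 0.02742–0.11940, so I_lo=41, I_hi=80, C_lo=0.02742, C_hi=0.11940.
(80−41)/(0.11940−0.02742) × (0.04581−0.02742) + 41 = 39/0.09198 × 0.01839 + 41 ≈ 48.80 → 49.
AQIs: Jakarta=41, Riyadh=109, Pittsburgh=141, Mexico City=49. Sum = 41 + 109 + 141 + 49 = 340.

340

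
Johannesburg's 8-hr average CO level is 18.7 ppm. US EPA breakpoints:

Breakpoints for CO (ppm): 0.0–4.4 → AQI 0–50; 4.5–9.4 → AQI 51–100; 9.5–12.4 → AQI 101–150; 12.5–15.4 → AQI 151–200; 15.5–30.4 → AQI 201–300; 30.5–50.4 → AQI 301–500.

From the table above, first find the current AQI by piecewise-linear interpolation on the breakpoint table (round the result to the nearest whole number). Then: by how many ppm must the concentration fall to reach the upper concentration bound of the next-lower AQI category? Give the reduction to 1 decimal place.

3.3

CO: 18.7 lies in 15.5–30.4, so I_lo=201, I_hi=300, C_lo=15.5, C_hi=30.4.
(300−201)/(30.4−15.5) × (18.7−15.5) + 201 = 99/14.9 × 3.2 + 201 ≈ 222.26 → 222.
Current AQI 222 is in the Very Unhealthy range (201–300). The next-lower category tops out at AQI 200, whose upper concentration bound is 15.4 ppm.
Reduction needed = 18.7 − 15.4 = 3.3 ppm.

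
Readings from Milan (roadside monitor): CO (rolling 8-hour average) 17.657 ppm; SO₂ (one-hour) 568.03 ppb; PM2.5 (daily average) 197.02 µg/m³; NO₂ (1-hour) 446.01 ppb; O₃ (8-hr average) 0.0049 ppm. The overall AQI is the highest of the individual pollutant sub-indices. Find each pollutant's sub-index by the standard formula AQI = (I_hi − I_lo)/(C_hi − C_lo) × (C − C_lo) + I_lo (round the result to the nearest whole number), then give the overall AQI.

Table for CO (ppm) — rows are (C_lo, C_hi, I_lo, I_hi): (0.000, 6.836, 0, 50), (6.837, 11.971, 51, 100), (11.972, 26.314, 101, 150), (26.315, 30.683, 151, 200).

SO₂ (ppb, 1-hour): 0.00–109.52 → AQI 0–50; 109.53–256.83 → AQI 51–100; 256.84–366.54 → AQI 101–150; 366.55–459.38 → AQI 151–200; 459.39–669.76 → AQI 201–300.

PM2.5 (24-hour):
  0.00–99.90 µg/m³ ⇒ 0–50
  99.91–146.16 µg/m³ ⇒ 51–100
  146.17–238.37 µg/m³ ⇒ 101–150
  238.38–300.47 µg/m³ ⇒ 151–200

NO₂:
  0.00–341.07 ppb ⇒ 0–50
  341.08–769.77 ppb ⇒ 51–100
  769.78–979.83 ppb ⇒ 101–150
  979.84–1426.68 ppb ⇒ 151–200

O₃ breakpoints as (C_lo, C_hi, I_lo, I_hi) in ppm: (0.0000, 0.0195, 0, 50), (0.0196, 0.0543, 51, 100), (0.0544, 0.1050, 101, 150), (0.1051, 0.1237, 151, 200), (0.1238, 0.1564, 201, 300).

252

CO: 17.657 ∈ [11.972, 26.314] ↔ index [101, 150].
101 + (17.657−11.972)·(150−101)/(26.314−11.972) = 101 + 5.685·49/14.342 ≈ 120.42, so AQI = 120.
SO₂: 568.03 ∈ [459.39, 669.76] ↔ index [201, 300].
201 + (568.03−459.39)·(300−201)/(669.76−459.39) = 201 + 108.64·99/210.37 ≈ 252.13, so AQI = 252.
PM2.5: row 146.17–238.37 (AQI 101–150). (150−101)·(197.02−146.17)/(238.37−146.17) + 101 = 49·50.85/92.20 + 101 ≈ 128.02 → 128.
NO₂: 446.01 ∈ [341.08, 769.77] ↔ index [51, 100].
51 + (446.01−341.08)·(100−51)/(769.77−341.08) = 51 + 104.93·49/428.69 ≈ 62.99, so AQI = 63.
O₃: 0.0049 lies in 0.0000–0.0195, so I_lo=0, I_hi=50, C_lo=0.0000, C_hi=0.0195.
(50−0)/(0.0195−0.0000) × (0.0049−0.0000) + 0 = 50/0.0195 × 0.0049 + 0 ≈ 12.56 → 13.
Sub-indices: CO→120, SO₂→252, PM2.5→128, NO₂→63, O₃→13. Overall AQI = max = 252; dominant pollutant is SO₂.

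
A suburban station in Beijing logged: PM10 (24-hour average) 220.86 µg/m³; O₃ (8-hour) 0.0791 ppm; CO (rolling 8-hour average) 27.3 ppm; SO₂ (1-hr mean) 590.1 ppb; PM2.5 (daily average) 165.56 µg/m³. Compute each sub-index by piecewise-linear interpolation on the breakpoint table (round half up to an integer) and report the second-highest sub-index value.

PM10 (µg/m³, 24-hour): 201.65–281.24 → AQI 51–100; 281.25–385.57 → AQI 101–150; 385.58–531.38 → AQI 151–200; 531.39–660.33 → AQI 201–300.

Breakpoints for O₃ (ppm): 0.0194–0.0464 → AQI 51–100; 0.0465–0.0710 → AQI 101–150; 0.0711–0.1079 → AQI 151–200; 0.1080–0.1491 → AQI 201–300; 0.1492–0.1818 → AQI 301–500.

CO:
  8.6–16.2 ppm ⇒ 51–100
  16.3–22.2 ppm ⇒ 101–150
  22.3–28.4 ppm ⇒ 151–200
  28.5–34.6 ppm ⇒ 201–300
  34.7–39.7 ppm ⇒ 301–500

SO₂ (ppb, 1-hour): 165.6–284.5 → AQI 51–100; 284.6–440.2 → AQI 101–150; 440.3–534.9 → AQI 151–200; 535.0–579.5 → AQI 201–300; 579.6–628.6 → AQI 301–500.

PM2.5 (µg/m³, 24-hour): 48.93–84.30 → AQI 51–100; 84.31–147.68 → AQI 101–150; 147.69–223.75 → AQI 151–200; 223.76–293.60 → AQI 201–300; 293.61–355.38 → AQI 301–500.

PM10: 220.86 lies in 201.65–281.24, so I_lo=51, I_hi=100, C_lo=201.65, C_hi=281.24.
(100−51)/(281.24−201.65) × (220.86−201.65) + 51 = 49/79.59 × 19.21 + 51 ≈ 62.83 → 63.
O₃: row 0.0711–0.1079 (AQI 151–200). (200−151)·(0.0791−0.0711)/(0.1079−0.0711) + 151 = 49·0.0080/0.0368 + 151 ≈ 161.65 → 162.
CO: 27.3 ∈ [22.3, 28.4] ↔ index [151, 200].
151 + (27.3−22.3)·(200−151)/(28.4−22.3) = 151 + 5.0·49/6.1 ≈ 191.16, so AQI = 191.
SO₂: 590.1 ∈ [579.6, 628.6] ↔ index [301, 500].
301 + (590.1−579.6)·(500−301)/(628.6−579.6) = 301 + 10.5·199/49.0 ≈ 343.64, so AQI = 344.
PM2.5: 165.56 lies in 147.69–223.75, so I_lo=151, I_hi=200, C_lo=147.69, C_hi=223.75.
(200−151)/(223.75−147.69) × (165.56−147.69) + 151 = 49/76.06 × 17.87 + 151 ≈ 162.51 → 163.
Sub-indices: PM10→63, O₃→162, CO→191, SO₂→344, PM2.5→163. Ranked high→low: 344, 191, 163, 162, 63. Second-highest sub-index = 191.

191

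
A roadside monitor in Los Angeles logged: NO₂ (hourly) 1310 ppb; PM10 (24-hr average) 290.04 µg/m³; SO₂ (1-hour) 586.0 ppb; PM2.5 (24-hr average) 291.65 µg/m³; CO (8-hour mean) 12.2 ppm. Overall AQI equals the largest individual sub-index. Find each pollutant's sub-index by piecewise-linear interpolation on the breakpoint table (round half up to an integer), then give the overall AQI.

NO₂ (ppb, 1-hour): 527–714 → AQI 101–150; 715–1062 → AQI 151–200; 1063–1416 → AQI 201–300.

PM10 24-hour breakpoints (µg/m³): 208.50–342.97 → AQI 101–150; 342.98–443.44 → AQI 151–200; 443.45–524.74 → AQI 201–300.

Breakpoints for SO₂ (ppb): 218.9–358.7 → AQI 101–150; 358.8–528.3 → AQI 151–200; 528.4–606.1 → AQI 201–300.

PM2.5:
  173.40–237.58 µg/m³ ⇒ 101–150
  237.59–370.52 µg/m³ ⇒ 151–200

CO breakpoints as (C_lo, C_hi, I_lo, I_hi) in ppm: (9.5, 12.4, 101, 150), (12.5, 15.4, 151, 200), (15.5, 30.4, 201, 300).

274

NO₂: 1310 lies in 1063–1416, so I_lo=201, I_hi=300, C_lo=1063, C_hi=1416.
(300−201)/(1416−1063) × (1310−1063) + 201 = 99/353 × 247 + 201 ≈ 270.27 → 270.
PM10: 290.04 ∈ [208.50, 342.97] ↔ index [101, 150].
101 + (290.04−208.50)·(150−101)/(342.97−208.50) = 101 + 81.54·49/134.47 ≈ 130.71, so AQI = 131.
SO₂: 586.0 ∈ [528.4, 606.1] ↔ index [201, 300].
201 + (586.0−528.4)·(300−201)/(606.1−528.4) = 201 + 57.6·99/77.7 ≈ 274.39, so AQI = 274.
PM2.5 291.65: bracket 237.59–370.52 → index 151–200; slope 49/132.93, offset 54.06.
AQI = 151 + 49/132.93·54.06 ≈ 170.93 ⇒ 171.
CO: 12.2 lies in 9.5–12.4, so I_lo=101, I_hi=150, C_lo=9.5, C_hi=12.4.
(150−101)/(12.4−9.5) × (12.2−9.5) + 101 = 49/2.9 × 2.7 + 101 ≈ 146.62 → 147.
Sub-indices: NO₂→270, PM10→131, SO₂→274, PM2.5→171, CO→147. Overall AQI = max = 274; dominant pollutant is SO₂.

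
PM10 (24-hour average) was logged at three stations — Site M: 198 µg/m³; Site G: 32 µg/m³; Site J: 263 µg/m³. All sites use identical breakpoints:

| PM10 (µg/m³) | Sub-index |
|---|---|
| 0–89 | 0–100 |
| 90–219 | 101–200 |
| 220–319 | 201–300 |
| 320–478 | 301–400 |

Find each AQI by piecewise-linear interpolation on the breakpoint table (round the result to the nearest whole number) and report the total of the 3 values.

Site M: 198 lies in 90–219, so I_lo=101, I_hi=200, C_lo=90, C_hi=219.
(200−101)/(219−90) × (198−90) + 101 = 99/129 × 108 + 101 ≈ 183.88 → 184.
Site G: 32 ∈ [0, 89] ↔ index [0, 100].
0 + (32−0)·(100−0)/(89−0) = 0 + 32·100/89 ≈ 35.96, so AQI = 36.
Site J 263: bracket 220–319 → index 201–300; slope 99/99, offset 43.
AQI = 201 + 99/99·43 ≈ 244.00 ⇒ 244.
AQIs: Site M=184, Site G=36, Site J=244. Sum = 184 + 36 + 244 = 464.

464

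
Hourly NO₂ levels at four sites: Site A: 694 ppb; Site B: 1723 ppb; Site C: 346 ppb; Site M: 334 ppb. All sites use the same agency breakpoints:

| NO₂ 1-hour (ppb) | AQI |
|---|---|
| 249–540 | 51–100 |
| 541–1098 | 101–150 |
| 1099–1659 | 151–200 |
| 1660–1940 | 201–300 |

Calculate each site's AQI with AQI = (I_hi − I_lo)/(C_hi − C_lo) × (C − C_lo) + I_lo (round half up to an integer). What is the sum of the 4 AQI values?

469

Site A 694: bracket 541–1098 → index 101–150; slope 49/557, offset 153.
AQI = 101 + 49/557·153 ≈ 114.46 ⇒ 114.
Site B: 1723 ∈ [1660, 1940] ↔ index [201, 300].
201 + (1723−1660)·(300−201)/(1940−1660) = 201 + 63·99/280 ≈ 223.28, so AQI = 223.
Site C: row 249–540 (AQI 51–100). (100−51)·(346−249)/(540−249) + 51 = 49·97/291 + 51 ≈ 67.33 → 67.
Site M 334: bracket 249–540 → index 51–100; slope 49/291, offset 85.
AQI = 51 + 49/291·85 ≈ 65.31 ⇒ 65.
AQIs: Site A=114, Site B=223, Site C=67, Site M=65. Sum = 114 + 223 + 67 + 65 = 469.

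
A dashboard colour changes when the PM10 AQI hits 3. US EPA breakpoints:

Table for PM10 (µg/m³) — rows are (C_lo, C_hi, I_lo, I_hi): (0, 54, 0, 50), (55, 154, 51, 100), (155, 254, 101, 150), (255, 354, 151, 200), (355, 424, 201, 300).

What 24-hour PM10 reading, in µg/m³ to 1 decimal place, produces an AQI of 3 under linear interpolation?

3.2

AQI 3 lies in the 0–50 band, which corresponds to 0–54 µg/m³.
C = 0 + (3−0)×(54−0)/(50−0) = 0 + 3×54/50 ≈ 3.240 µg/m³ → 3.2 µg/m³ to 1 dp.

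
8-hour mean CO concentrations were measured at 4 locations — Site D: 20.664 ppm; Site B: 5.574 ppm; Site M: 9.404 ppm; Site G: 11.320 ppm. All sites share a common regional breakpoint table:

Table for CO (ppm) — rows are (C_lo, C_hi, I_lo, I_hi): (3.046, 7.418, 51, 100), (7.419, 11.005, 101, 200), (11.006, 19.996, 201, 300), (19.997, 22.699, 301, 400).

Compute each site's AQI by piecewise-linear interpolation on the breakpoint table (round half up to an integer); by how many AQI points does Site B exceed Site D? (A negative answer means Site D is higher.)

Site D: 20.664 lies in 19.997–22.699, so I_lo=301, I_hi=400, C_lo=19.997, C_hi=22.699.
(400−301)/(22.699−19.997) × (20.664−19.997) + 301 = 99/2.702 × 0.667 + 301 ≈ 325.44 → 325.
Site B: row 3.046–7.418 (AQI 51–100). (100−51)·(5.574−3.046)/(7.418−3.046) + 51 = 49·2.528/4.372 + 51 ≈ 79.33 → 79.
Site M: row 7.419–11.005 (AQI 101–200). (200−101)·(9.404−7.419)/(11.005−7.419) + 101 = 99·1.985/3.586 + 101 ≈ 155.80 → 156.
Site G: 11.320 ∈ [11.006, 19.996] ↔ index [201, 300].
201 + (11.320−11.006)·(300−201)/(19.996−11.006) = 201 + 0.314·99/8.990 ≈ 204.46, so AQI = 204.
AQIs: Site D=325, Site B=79, Site M=156, Site G=204. Site B (79) − Site D (325) = -246.

-246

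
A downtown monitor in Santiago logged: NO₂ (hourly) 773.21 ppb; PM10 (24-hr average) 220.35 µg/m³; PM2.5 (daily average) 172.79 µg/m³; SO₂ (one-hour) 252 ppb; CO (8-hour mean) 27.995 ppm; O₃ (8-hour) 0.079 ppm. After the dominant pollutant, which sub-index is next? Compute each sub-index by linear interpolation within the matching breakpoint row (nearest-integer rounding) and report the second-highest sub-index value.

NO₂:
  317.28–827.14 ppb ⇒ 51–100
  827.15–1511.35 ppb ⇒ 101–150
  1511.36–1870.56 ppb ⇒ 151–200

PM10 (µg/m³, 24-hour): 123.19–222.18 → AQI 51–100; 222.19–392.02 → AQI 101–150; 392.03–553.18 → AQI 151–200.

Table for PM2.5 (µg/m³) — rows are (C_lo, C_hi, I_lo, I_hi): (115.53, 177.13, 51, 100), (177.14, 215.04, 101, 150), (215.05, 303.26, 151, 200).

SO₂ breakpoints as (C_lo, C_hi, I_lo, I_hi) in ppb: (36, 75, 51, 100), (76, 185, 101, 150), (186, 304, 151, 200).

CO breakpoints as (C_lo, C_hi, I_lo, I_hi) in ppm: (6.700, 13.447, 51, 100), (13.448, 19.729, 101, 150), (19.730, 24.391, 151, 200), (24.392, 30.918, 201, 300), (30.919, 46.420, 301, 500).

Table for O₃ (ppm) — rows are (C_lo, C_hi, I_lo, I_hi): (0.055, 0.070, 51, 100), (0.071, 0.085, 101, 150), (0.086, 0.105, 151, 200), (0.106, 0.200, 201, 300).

178

NO₂ 773.21: bracket 317.28–827.14 → index 51–100; slope 49/509.86, offset 455.93.
AQI = 51 + 49/509.86·455.93 ≈ 94.82 ⇒ 95.
PM10: 220.35 lies in 123.19–222.18, so I_lo=51, I_hi=100, C_lo=123.19, C_hi=222.18.
(100−51)/(222.18−123.19) × (220.35−123.19) + 51 = 49/98.99 × 97.16 + 51 ≈ 99.09 → 99.
PM2.5: 172.79 lies in 115.53–177.13, so I_lo=51, I_hi=100, C_lo=115.53, C_hi=177.13.
(100−51)/(177.13−115.53) × (172.79−115.53) + 51 = 49/61.60 × 57.26 + 51 ≈ 96.55 → 97.
SO₂: 252 lies in 186–304, so I_lo=151, I_hi=200, C_lo=186, C_hi=304.
(200−151)/(304−186) × (252−186) + 151 = 49/118 × 66 + 151 ≈ 178.41 → 178.
CO 27.995: bracket 24.392–30.918 → index 201–300; slope 99/6.526, offset 3.603.
AQI = 201 + 99/6.526·3.603 ≈ 255.66 ⇒ 256.
O₃ 0.079: bracket 0.071–0.085 → index 101–150; slope 49/0.014, offset 0.008.
AQI = 101 + 49/0.014·0.008 ≈ 129.00 ⇒ 129.
Sub-indices: NO₂→95, PM10→99, PM2.5→97, SO₂→178, CO→256, O₃→129. Ranked high→low: 256, 178, 129, 99, 97, 95. Second-highest sub-index = 178.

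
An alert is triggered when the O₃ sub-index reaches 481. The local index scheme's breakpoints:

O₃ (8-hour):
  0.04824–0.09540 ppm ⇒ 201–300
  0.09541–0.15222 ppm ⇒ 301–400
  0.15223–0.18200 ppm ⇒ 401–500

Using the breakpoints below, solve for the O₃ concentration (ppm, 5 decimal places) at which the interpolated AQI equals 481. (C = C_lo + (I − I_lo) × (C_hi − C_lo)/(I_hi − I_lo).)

0.17629

AQI 481 lies in the 401–500 band, which corresponds to 0.15223–0.18200 ppm.
C = 0.15223 + (481−401)×(0.18200−0.15223)/(500−401) = 0.15223 + 80×0.02977/99 ≈ 0.1762866 ppm → 0.17629 ppm to 5 dp.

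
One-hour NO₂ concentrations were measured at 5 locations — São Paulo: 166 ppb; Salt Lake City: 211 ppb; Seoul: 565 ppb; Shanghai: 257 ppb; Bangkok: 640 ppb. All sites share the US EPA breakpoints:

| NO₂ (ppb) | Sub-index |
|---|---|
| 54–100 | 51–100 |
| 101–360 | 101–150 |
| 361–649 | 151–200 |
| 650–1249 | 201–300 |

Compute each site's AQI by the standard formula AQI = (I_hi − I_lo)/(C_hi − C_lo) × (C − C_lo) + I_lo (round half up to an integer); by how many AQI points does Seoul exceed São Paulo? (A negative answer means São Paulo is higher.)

São Paulo: 166 ∈ [101, 360] ↔ index [101, 150].
101 + (166−101)·(150−101)/(360−101) = 101 + 65·49/259 ≈ 113.30, so AQI = 113.
Salt Lake City: row 101–360 (AQI 101–150). (150−101)·(211−101)/(360−101) + 101 = 49·110/259 + 101 ≈ 121.81 → 122.
Seoul: 565 lies in 361–649, so I_lo=151, I_hi=200, C_lo=361, C_hi=649.
(200−151)/(649−361) × (565−361) + 151 = 49/288 × 204 + 151 ≈ 185.71 → 186.
Shanghai: 257 ∈ [101, 360] ↔ index [101, 150].
101 + (257−101)·(150−101)/(360−101) = 101 + 156·49/259 ≈ 130.51, so AQI = 131.
Bangkok: 640 ∈ [361, 649] ↔ index [151, 200].
151 + (640−361)·(200−151)/(649−361) = 151 + 279·49/288 ≈ 198.47, so AQI = 198.
AQIs: São Paulo=113, Salt Lake City=122, Seoul=186, Shanghai=131, Bangkok=198. Seoul (186) − São Paulo (113) = 73.

73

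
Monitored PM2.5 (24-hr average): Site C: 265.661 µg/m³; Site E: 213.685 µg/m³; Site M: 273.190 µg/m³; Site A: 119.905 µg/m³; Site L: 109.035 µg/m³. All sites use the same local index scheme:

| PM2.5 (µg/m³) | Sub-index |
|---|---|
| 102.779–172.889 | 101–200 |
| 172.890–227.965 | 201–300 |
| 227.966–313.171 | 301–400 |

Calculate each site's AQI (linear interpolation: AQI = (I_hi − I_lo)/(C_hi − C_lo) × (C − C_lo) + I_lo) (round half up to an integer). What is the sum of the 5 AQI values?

1208

Site C: 265.661 lies in 227.966–313.171, so I_lo=301, I_hi=400, C_lo=227.966, C_hi=313.171.
(400−301)/(313.171−227.966) × (265.661−227.966) + 301 = 99/85.205 × 37.695 + 301 ≈ 344.80 → 345.
Site E: 213.685 lies in 172.890–227.965, so I_lo=201, I_hi=300, C_lo=172.890, C_hi=227.965.
(300−201)/(227.965−172.890) × (213.685−172.890) + 201 = 99/55.075 × 40.795 + 201 ≈ 274.33 → 274.
Site M: row 227.966–313.171 (AQI 301–400). (400−301)·(273.190−227.966)/(313.171−227.966) + 301 = 99·45.224/85.205 + 301 ≈ 353.55 → 354.
Site A: 119.905 ∈ [102.779, 172.889] ↔ index [101, 200].
101 + (119.905−102.779)·(200−101)/(172.889−102.779) = 101 + 17.126·99/70.110 ≈ 125.18, so AQI = 125.
Site L: 109.035 ∈ [102.779, 172.889] ↔ index [101, 200].
101 + (109.035−102.779)·(200−101)/(172.889−102.779) = 101 + 6.256·99/70.110 ≈ 109.83, so AQI = 110.
AQIs: Site C=345, Site E=274, Site M=354, Site A=125, Site L=110. Sum = 345 + 274 + 354 + 125 + 110 = 1208.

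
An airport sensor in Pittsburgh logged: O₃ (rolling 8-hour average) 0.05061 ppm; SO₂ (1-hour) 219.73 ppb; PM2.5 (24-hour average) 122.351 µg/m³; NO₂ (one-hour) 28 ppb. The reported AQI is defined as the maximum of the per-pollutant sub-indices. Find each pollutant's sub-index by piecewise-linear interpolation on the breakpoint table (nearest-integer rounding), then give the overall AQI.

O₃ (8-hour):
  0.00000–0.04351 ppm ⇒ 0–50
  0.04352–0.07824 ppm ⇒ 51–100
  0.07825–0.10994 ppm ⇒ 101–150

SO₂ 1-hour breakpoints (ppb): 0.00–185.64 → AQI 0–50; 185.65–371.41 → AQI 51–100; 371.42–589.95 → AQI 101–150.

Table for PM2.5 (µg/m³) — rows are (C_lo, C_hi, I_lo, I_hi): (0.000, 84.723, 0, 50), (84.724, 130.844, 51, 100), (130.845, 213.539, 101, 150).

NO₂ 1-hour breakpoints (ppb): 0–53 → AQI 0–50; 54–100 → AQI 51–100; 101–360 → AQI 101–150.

O₃ 0.05061: bracket 0.04352–0.07824 → index 51–100; slope 49/0.03472, offset 0.00709.
AQI = 51 + 49/0.03472·0.00709 ≈ 61.01 ⇒ 61.
SO₂ 219.73: bracket 185.65–371.41 → index 51–100; slope 49/185.76, offset 34.08.
AQI = 51 + 49/185.76·34.08 ≈ 59.99 ⇒ 60.
PM2.5: 122.351 ∈ [84.724, 130.844] ↔ index [51, 100].
51 + (122.351−84.724)·(100−51)/(130.844−84.724) = 51 + 37.627·49/46.120 ≈ 90.98, so AQI = 91.
NO₂: 28 lies in 0–53, so I_lo=0, I_hi=50, C_lo=0, C_hi=53.
(50−0)/(53−0) × (28−0) + 0 = 50/53 × 28 + 0 ≈ 26.42 → 26.
Sub-indices: O₃→61, SO₂→60, PM2.5→91, NO₂→26. Overall AQI = max = 91; dominant pollutant is PM2.5.
AQI 91: Moderate.

91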